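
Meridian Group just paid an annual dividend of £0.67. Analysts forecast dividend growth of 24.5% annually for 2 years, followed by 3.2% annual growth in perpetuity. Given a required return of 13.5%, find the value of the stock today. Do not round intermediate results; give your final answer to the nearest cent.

D_1 = 0.83415
D_2 = 1.03852
Terminal value at year 2: TV = D_2×(1+g_2)/(r−g_2) = 1.07175/0.103 = 10.40533
P_0 = D_1/(1+r)^1 + D_2/(1+r)^2 + TV/(1+r)^2
    = 0.73493 + 0.80616 + 8.07726 = 9.61836

£9.62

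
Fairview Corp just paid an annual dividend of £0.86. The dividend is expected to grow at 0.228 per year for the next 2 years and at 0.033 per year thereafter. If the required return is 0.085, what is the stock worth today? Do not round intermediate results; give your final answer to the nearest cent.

£23.96

D_1 = 1.05608
D_2 = 1.29687
Terminal value at year 2: TV = D_2×(1+g_2)/(r−g_2) = 1.33966/0.052 = 25.76275
P_0 = D_1/(1+r)^1 + D_2/(1+r)^2 + TV/(1+r)^2
    = 0.97335 + 1.10163 + 21.88430 = 23.95928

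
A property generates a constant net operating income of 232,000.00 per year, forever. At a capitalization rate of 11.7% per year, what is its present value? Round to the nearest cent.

Level perpetuity: PV = C / r = 232,000.00 / 0.117 = 1,982,905.98

1982905.98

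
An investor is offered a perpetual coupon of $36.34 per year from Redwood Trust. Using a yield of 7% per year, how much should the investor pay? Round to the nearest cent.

Level perpetuity: PV = C / r = $36.34 / 0.07 = $519.14

$519.14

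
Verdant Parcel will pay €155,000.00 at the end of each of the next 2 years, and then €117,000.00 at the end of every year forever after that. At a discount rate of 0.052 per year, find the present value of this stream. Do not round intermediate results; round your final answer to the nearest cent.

€2320457.86

PV of 2-year annuity: €155,000.00 × [1 − (1+0.052)^−2] / 0.052 = 287393.91924
Perpetuity value at year 2: €117,000.00 / 0.052 = 2250000.00000
PV of perpetuity: 2250000.00000 / (1+0.052)^2 = 2033063.94483
Total PV = 287393.91924 + 2033063.94483 = 2320457.86407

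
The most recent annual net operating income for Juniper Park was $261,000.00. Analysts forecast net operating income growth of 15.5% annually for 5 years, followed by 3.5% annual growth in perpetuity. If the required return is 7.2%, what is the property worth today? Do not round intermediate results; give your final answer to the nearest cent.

D_1 = 301455.00000
D_2 = 348180.52500
D_3 = 402148.50637
D_4 = 464481.52486
D_5 = 536476.16122
Terminal value at year 5: TV = D_5×(1+g_2)/(r−g_2) = 555252.82686/0.037 = 15006833.15836
P_0 = D_1/(1+r)^1 + D_2/(1+r)^2 + D_3/(1+r)^3 + D_4/(1+r)^4 + D_5/(1+r)^5 + TV/(1+r)^5
    = 281208.02239 + 302980.65845 + 326439.04898 + 351713.71416 + 378945.27971 + 10600226.06759 = 12241512.79128

$12241512.79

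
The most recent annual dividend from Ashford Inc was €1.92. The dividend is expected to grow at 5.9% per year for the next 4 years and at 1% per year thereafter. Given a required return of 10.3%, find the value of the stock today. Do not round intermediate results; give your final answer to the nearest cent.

D_1 = 2.03328
D_2 = 2.15324
D_3 = 2.28028
D_4 = 2.41482
Terminal value at year 4: TV = D_4×(1+g_2)/(r−g_2) = 2.43897/0.093 = 26.22548
P_0 = D_1/(1+r)^1 + D_2/(1+r)^2 + D_3/(1+r)^3 + D_4/(1+r)^4 + TV/(1+r)^4
    = 1.84341 + 1.76987 + 1.69927 + 1.63148 + 17.71828 = 24.66231

€24.66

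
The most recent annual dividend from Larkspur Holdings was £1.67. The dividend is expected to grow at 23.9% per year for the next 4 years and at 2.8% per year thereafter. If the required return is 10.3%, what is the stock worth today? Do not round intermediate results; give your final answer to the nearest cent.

£45.45

D_1 = 2.06913
D_2 = 2.56365
D_3 = 3.17636
D_4 = 3.93552
Terminal value at year 4: TV = D_4×(1+g_2)/(r−g_2) = 4.04571/0.075 = 53.94281
P_0 = D_1/(1+r)^1 + D_2/(1+r)^2 + D_3/(1+r)^3 + D_4/(1+r)^4 + TV/(1+r)^4
    = 1.87591 + 2.10721 + 2.36703 + 2.65889 + 36.44446 = 45.45350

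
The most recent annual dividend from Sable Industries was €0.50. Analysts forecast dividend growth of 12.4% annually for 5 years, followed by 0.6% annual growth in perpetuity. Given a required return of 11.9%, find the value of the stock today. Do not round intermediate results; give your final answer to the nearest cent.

D_1 = 0.56200
D_2 = 0.63169
D_3 = 0.71002
D_4 = 0.79806
D_5 = 0.89702
Terminal value at year 5: TV = D_5×(1+g_2)/(r−g_2) = 0.90240/0.113 = 7.98585
P_0 = D_1/(1+r)^1 + D_2/(1+r)^2 + D_3/(1+r)^3 + D_4/(1+r)^4 + D_5/(1+r)^5 + TV/(1+r)^5
    = 0.50223 + 0.50448 + 0.50673 + 0.50900 + 0.51127 + 4.55167 = 7.08538

€7.09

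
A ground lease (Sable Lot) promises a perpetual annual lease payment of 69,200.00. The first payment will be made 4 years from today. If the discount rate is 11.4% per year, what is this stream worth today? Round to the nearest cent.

439082.04

Value at end of year 3: C / r = 69,200.00 / 0.114 = 607,017.5439
Discount to today: PV = 607,017.5439 / (1 + 0.114)^3 = 607,017.5439 / 1.382470 = 439,082.04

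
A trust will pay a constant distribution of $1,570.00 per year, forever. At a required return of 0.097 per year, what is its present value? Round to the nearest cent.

$16185.57

Level perpetuity: PV = C / r = $1,570.00 / 0.097 = $16,185.57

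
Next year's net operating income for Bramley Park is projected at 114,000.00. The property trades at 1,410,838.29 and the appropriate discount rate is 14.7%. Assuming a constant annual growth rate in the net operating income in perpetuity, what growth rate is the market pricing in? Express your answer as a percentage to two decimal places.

6.62%

P = D₁/(r−g) ⇒ g = r − D₁/P = 0.147 − 114,000.00/1,410,838.29 = 0.066197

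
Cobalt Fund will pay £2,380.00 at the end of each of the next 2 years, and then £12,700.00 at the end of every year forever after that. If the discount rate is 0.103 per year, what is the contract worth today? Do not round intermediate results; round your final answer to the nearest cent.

£105462.08

PV of 2-year annuity: £2,380.00 × [1 − (1+0.103)^−2] / 0.103 = 4114.00869
Perpetuity value at year 2: £12,700.00 / 0.103 = 123300.97087
PV of perpetuity: 123300.97087 / (1+0.103)^2 = 101348.06735
Total PV = 4114.00869 + 101348.06735 = 105462.07604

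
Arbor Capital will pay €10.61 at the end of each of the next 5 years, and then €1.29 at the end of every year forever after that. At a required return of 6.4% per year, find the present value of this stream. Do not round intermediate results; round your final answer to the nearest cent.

PV of 5-year annuity: €10.61 × [1 − (1+0.064)^−5] / 0.064 = 44.21101
Perpetuity value at year 5: €1.29 / 0.064 = 20.15625
PV of perpetuity: 20.15625 / (1+0.064)^5 = 14.78092
Total PV = 44.21101 + 14.78092 = 58.99194

€58.99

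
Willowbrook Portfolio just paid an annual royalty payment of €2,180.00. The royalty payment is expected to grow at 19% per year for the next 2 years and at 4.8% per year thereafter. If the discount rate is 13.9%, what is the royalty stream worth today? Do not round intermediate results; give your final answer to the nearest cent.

€32061.77

D_1 = 2594.20000
D_2 = 3087.09800
Terminal value at year 2: TV = D_2×(1+g_2)/(r−g_2) = 3235.27870/0.091 = 35552.51323
P_0 = D_1/(1+r)^1 + D_2/(1+r)^2 + TV/(1+r)^2
    = 2277.61194 + 2379.59456 + 27404.56158 = 32061.76808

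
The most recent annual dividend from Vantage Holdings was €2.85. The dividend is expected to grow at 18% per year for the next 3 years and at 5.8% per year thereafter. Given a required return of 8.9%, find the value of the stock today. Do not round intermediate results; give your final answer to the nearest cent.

€133.81

D_1 = 3.36300
D_2 = 3.96834
D_3 = 4.68264
Terminal value at year 3: TV = D_3×(1+g_2)/(r−g_2) = 4.95423/0.031 = 159.81401
P_0 = D_1/(1+r)^1 + D_2/(1+r)^2 + D_3/(1+r)^3 + TV/(1+r)^3
    = 3.08815 + 3.34621 + 3.62583 + 123.74601 = 133.80621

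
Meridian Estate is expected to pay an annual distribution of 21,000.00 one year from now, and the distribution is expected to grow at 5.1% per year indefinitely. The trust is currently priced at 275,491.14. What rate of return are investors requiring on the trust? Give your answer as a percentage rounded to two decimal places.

P = D₁/(r − g) ⇒ r = D₁/P + g = 21,000.0000/275,491.14 + 0.051 = 0.076227 + 0.051 = 0.127227

12.72%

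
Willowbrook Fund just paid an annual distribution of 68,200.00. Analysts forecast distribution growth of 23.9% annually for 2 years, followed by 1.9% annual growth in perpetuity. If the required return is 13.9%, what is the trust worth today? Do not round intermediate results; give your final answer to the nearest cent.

840175.80

D_1 = 84499.80000
D_2 = 104695.25220
Terminal value at year 2: TV = D_2×(1+g_2)/(r−g_2) = 106684.46199/0.12 = 889037.18326
P_0 = D_1/(1+r)^1 + D_2/(1+r)^2 + TV/(1+r)^2
    = 74187.70852 + 80701.11576 + 685286.97467 = 840175.79895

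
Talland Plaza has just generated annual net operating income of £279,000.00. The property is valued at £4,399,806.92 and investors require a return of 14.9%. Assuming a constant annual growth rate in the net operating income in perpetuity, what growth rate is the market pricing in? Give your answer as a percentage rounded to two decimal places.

P = D₀(1+g)/(r−g) ⇒ P(r−g) = D₀(1+g) ⇒ g(P+D₀) = P·r − D₀
g = (P·r − D₀)/(P + D₀) = (£4,399,806.92×0.149 − £279,000.00) / (£4,399,806.92 + £279,000.00) = 0.080484

8.05%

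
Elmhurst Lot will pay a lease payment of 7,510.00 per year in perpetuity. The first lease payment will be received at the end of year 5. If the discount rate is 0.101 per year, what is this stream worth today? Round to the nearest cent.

Value at end of year 4: C / r = 7,510.00 / 0.101 = 74,356.4356
Discount to today: PV = 74,356.4356 / (1 + 0.101)^4 = 74,356.4356 / 1.469431 = 50,602.19

50602.19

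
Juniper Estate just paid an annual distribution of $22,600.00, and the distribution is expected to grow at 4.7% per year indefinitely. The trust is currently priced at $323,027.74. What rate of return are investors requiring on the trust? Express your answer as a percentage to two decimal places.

D₁ = $22,600.00 × 1.047 = $23,662.2000
P = D₁/(r − g) ⇒ r = D₁/P + g = $23,662.2000/$323,027.74 + 0.047 = 0.073251 + 0.047 = 0.120251

12.03%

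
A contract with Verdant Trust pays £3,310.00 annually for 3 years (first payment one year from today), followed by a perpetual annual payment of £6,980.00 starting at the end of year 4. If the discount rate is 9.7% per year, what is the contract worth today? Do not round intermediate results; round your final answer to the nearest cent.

PV of 3-year annuity: £3,310.00 × [1 − (1+0.097)^−3] / 0.097 = 8275.14998
Perpetuity value at year 3: £6,980.00 / 0.097 = 71958.76289
PV of perpetuity: 71958.76289 / (1+0.097)^3 = 54508.44661
Total PV = 8275.14998 + 54508.44661 = 62783.59659

£62783.60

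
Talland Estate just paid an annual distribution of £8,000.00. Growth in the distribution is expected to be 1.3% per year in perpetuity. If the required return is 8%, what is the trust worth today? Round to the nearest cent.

£120955.22

D₁ = D₀ × (1 + g) = £8,000.00 × 1.013 = £8,104.0000
Growing perpetuity: P = D₁ / (r − g) = £8,104.0000 / (0.08 − 0.013) = £120,955.22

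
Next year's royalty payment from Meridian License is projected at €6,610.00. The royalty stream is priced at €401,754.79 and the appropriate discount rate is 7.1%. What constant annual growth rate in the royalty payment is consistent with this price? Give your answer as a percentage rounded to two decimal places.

5.45%

P = D₁/(r−g) ⇒ g = r − D₁/P = 0.071 − €6,610.00/€401,754.79 = 0.054547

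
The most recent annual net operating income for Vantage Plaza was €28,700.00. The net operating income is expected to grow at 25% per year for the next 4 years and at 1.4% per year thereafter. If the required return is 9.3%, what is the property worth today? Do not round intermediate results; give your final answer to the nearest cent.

D_1 = 35875.00000
D_2 = 44843.75000
D_3 = 56054.68750
D_4 = 70068.35938
Terminal value at year 4: TV = D_4×(1+g_2)/(r−g_2) = 71049.31641/0.079 = 899358.43552
P_0 = D_1/(1+r)^1 + D_2/(1+r)^2 + D_3/(1+r)^3 + D_4/(1+r)^4 + TV/(1+r)^4
    = 32822.50686 + 37537.17619 + 42929.06701 + 49095.45632 + 630161.93304 = 792546.13942

€792546.14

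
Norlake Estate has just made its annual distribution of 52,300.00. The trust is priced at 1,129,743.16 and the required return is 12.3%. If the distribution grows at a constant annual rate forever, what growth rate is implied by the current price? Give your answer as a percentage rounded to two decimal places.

P = D₀(1+g)/(r−g) ⇒ P(r−g) = D₀(1+g) ⇒ g(P+D₀) = P·r − D₀
g = (P·r − D₀)/(P + D₀) = (1,129,743.16×0.123 − 52,300.00) / (1,129,743.16 + 52,300.00) = 0.073312

7.33%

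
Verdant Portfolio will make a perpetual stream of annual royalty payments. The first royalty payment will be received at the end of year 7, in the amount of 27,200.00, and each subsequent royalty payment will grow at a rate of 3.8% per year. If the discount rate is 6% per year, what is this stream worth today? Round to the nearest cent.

Value at end of year 6: C₁ / (r − g) = 27,200.00 / (0.06 − 0.038) = 1,236,363.6364
Discount to today: PV = 1,236,363.6364 / (1 + 0.06)^6 = 1,236,363.6364 / 1.418519 = 871,587.58

871587.58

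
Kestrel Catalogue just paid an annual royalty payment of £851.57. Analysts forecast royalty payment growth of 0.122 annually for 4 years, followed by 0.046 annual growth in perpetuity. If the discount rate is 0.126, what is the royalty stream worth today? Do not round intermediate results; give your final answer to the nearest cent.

£14353.04

D_1 = 955.46154
D_2 = 1072.02785
D_3 = 1202.81525
D_4 = 1349.55871
Terminal value at year 4: TV = D_4×(1+g_2)/(r−g_2) = 1411.63841/0.08 = 17645.48007
P_0 = D_1/(1+r)^1 + D_2/(1+r)^2 + D_3/(1+r)^3 + D_4/(1+r)^4 + TV/(1+r)^4
    = 848.54488 + 845.53052 + 842.52685 + 839.53386 + 10976.90527 = 14353.04139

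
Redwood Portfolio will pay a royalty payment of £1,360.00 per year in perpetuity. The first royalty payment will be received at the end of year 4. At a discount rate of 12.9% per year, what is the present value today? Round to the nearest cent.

£7326.01

Value at end of year 3: C / r = £1,360.00 / 0.129 = £10,542.6357
Discount to today: PV = £10,542.6357 / (1 + 0.129)^3 = £10,542.6357 / 1.439070 = £7,326.01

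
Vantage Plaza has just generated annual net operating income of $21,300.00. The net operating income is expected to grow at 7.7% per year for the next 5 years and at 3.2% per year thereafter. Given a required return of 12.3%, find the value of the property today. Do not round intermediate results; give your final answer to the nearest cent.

D_1 = 22940.10000
D_2 = 24706.48770
D_3 = 26608.88725
D_4 = 28657.77157
D_5 = 30864.41998
Terminal value at year 5: TV = D_5×(1+g_2)/(r−g_2) = 31852.08142/0.091 = 350022.87277
P_0 = D_1/(1+r)^1 + D_2/(1+r)^2 + D_3/(1+r)^3 + D_4/(1+r)^4 + D_5/(1+r)^5 + TV/(1+r)^5
    = 20427.51558 + 19590.76962 + 18788.29820 + 18018.69739 + 17280.62073 + 195973.63293 = 290079.53446

$290079.53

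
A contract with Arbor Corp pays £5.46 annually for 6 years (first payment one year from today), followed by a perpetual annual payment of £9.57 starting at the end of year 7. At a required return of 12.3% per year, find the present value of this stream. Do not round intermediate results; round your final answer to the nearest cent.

£61.05

PV of 6-year annuity: £5.46 × [1 − (1+0.123)^−6] / 0.123 = 22.25884
Perpetuity value at year 6: £9.57 / 0.123 = 77.80488
PV of perpetuity: 77.80488 / (1+0.123)^6 = 38.79076
Total PV = 22.25884 + 38.79076 = 61.04960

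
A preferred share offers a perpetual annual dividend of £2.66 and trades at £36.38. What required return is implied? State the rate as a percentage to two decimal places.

P = C/r ⇒ r = C/P = £2.66/£36.38 = 0.073117

7.31%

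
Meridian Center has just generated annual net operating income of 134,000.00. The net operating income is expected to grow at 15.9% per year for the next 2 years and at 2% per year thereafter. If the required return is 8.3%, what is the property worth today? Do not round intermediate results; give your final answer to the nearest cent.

2781572.82

D_1 = 155306.00000
D_2 = 179999.65400
Terminal value at year 2: TV = D_2×(1+g_2)/(r−g_2) = 183599.64708/0.063 = 2914280.11238
P_0 = D_1/(1+r)^1 + D_2/(1+r)^2 + TV/(1+r)^2
    = 143403.50877 + 153466.91290 + 2484702.39927 = 2781572.82094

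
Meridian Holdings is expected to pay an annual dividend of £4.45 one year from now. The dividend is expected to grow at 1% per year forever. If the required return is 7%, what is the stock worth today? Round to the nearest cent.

£74.17

Growing perpetuity: P = D₁ / (r − g) = £4.4500 / (0.07 − 0.01) = £74.17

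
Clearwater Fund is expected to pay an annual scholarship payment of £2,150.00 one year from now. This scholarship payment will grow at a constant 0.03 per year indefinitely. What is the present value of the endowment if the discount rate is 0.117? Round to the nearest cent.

£24712.64

Growing perpetuity: P = D₁ / (r − g) = £2,150.0000 / (0.117 − 0.03) = £24,712.64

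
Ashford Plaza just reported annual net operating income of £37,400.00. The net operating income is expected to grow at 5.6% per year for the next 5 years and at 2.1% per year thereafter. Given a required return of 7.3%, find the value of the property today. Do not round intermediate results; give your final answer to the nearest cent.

£856274.41

D_1 = 39494.40000
D_2 = 41706.08640
D_3 = 44041.62724
D_4 = 46507.95836
D_5 = 49112.40403
Terminal value at year 5: TV = D_5×(1+g_2)/(r−g_2) = 50143.76452/0.052 = 964303.16378
P_0 = D_1/(1+r)^1 + D_2/(1+r)^2 + D_3/(1+r)^3 + D_4/(1+r)^4 + D_5/(1+r)^5 + TV/(1+r)^5
    = 36807.45573 + 36224.29940 + 35650.38226 + 35085.55794 + 34529.68237 + 677977.03262 = 856274.41031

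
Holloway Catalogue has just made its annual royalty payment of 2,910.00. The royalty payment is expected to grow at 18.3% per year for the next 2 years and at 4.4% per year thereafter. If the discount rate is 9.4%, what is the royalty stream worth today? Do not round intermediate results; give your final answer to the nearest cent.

77598.53

D_1 = 3442.53000
D_2 = 4072.51299
Terminal value at year 2: TV = D_2×(1+g_2)/(r−g_2) = 4251.70356/0.05 = 85034.07123
P_0 = D_1/(1+r)^1 + D_2/(1+r)^2 + TV/(1+r)^2
    = 3146.73675 + 3402.73270 + 71049.05871 = 77598.52815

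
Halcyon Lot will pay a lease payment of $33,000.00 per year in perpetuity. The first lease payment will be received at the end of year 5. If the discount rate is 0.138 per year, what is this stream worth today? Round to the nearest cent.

Value at end of year 4: C / r = $33,000.00 / 0.138 = $239,130.4348
Discount to today: PV = $239,130.4348 / (1 + 0.138)^4 = $239,130.4348 / 1.677139 = $142,582.36

$142582.36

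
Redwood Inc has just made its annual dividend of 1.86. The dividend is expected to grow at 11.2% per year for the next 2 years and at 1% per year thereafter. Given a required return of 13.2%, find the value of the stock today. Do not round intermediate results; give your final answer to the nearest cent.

D_1 = 2.06832
D_2 = 2.29997
Terminal value at year 2: TV = D_2×(1+g_2)/(r−g_2) = 2.32297/0.122 = 19.04075
P_0 = D_1/(1+r)^1 + D_2/(1+r)^2 + TV/(1+r)^2
    = 1.82714 + 1.79486 + 14.85906 = 18.48105

18.48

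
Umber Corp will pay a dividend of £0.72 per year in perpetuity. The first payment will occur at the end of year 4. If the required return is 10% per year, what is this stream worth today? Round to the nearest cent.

Value at end of year 3: C / r = £0.72 / 0.1 = £7.2000
Discount to today: PV = £7.2000 / (1 + 0.1)^3 = £7.2000 / 1.331000 = £5.41

£5.41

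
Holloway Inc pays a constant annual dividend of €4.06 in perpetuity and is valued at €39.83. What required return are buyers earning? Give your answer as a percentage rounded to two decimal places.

10.19%

P = C/r ⇒ r = C/P = €4.06/€39.83 = 0.101933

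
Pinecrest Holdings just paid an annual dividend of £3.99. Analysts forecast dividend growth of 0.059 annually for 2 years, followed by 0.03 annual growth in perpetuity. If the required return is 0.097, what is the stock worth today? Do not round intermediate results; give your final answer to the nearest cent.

D_1 = 4.22541
D_2 = 4.47471
Terminal value at year 2: TV = D_2×(1+g_2)/(r−g_2) = 4.60895/0.067 = 68.79031
P_0 = D_1/(1+r)^1 + D_2/(1+r)^2 + TV/(1+r)^2
    = 3.85179 + 3.71836 + 57.16286 = 64.73301

£64.73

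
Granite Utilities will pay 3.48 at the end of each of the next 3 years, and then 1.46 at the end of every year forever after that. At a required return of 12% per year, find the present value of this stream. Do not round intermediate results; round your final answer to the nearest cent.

17.02

PV of 3-year annuity: 3.48 × [1 − (1+0.12)^−3] / 0.12 = 8.35837
Perpetuity value at year 3: 1.46 / 0.12 = 12.16667
PV of perpetuity: 12.16667 / (1+0.12)^3 = 8.65999
Total PV = 8.35837 + 8.65999 = 17.01837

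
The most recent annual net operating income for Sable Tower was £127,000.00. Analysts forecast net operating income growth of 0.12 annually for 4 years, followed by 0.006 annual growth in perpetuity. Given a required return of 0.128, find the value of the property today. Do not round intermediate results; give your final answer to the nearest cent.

£1516891.99

D_1 = 142240.00000
D_2 = 159308.80000
D_3 = 178425.85600
D_4 = 199836.95872
Terminal value at year 4: TV = D_4×(1+g_2)/(r−g_2) = 201035.98047/0.122 = 1647835.90551
P_0 = D_1/(1+r)^1 + D_2/(1+r)^2 + D_3/(1+r)^3 + D_4/(1+r)^4 + TV/(1+r)^4
    = 126099.29078 + 125204.96957 + 124316.99106 + 123435.31027 + 1017835.42734 = 1516891.98902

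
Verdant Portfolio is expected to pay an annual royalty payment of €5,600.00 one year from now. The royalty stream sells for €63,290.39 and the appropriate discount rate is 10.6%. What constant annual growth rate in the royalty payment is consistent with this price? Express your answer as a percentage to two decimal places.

P = D₁/(r−g) ⇒ g = r − D₁/P = 0.106 − €5,600.00/€63,290.39 = 0.017519

1.75%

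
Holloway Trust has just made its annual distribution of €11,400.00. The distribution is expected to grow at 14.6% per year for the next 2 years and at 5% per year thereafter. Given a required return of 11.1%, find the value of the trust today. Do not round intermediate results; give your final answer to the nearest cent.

D_1 = 13064.40000
D_2 = 14971.80240
Terminal value at year 2: TV = D_2×(1+g_2)/(r−g_2) = 15720.39252/0.061 = 257711.35279
P_0 = D_1/(1+r)^1 + D_2/(1+r)^2 + TV/(1+r)^2
    = 11759.13591 + 12129.58574 + 208787.95126 = 232676.67291

€232676.67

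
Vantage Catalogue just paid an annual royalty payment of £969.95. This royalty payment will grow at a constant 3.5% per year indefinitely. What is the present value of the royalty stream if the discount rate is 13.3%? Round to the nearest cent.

£10243.86

D₁ = D₀ × (1 + g) = £969.95 × 1.035 = £1,003.8983
Growing perpetuity: P = D₁ / (r − g) = £1,003.8983 / (0.133 − 0.035) = £10,243.86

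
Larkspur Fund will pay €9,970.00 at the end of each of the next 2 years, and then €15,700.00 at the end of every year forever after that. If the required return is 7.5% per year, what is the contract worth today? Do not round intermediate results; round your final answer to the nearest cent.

€199044.74

PV of 2-year annuity: €9,970.00 × [1 − (1+0.075)^−2] / 0.075 = 17901.78475
Perpetuity value at year 2: €15,700.00 / 0.075 = 209333.33333
PV of perpetuity: 209333.33333 / (1+0.075)^2 = 181142.96016
Total PV = 17901.78475 + 181142.96016 = 199044.74491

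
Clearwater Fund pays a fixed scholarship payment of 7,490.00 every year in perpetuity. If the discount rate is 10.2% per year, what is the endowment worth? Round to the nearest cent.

Level perpetuity: PV = C / r = 7,490.00 / 0.102 = 73,431.37

73431.37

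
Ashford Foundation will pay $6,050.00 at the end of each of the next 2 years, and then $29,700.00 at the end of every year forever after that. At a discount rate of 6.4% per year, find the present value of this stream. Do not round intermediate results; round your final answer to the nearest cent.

$420944.60

PV of 2-year annuity: $6,050.00 × [1 − (1+0.064)^−2] / 0.064 = 11030.15999
Perpetuity value at year 2: $29,700.00 / 0.064 = 464062.50000
PV of perpetuity: 464062.50000 / (1+0.064)^2 = 409914.44188
Total PV = 11030.15999 + 409914.44188 = 420944.60187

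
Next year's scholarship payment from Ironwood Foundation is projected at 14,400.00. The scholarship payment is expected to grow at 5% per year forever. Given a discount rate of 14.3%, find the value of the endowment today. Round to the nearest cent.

Growing perpetuity: P = D₁ / (r − g) = 14,400.0000 / (0.143 − 0.05) = 154,838.71

154838.71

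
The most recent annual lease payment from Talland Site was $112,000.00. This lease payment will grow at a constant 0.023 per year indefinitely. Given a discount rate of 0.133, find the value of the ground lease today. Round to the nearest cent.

D₁ = D₀ × (1 + g) = $112,000.00 × 1.023 = $114,576.0000
Growing perpetuity: P = D₁ / (r − g) = $114,576.0000 / (0.133 − 0.023) = $1,041,600.00

$1041600.00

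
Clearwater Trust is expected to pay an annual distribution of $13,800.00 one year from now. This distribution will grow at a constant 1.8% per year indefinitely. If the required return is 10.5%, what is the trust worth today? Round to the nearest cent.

$158620.69

Growing perpetuity: P = D₁ / (r − g) = $13,800.0000 / (0.105 − 0.018) = $158,620.69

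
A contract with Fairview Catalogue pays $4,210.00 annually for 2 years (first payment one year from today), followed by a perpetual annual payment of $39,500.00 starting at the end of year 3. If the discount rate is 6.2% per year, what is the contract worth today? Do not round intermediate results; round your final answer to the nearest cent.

PV of 2-year annuity: $4,210.00 × [1 − (1+0.062)^−2] / 0.062 = 7697.00420
Perpetuity value at year 2: $39,500.00 / 0.062 = 637096.77419
PV of perpetuity: 637096.77419 / (1+0.062)^2 = 564880.22651
Total PV = 7697.00420 + 564880.22651 = 572577.23071

$572577.23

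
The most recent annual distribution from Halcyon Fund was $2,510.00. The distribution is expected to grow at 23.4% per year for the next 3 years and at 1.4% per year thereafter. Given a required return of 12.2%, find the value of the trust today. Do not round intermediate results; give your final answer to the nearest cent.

$40487.10

D_1 = 3097.34000
D_2 = 3822.11756
D_3 = 4716.49307
Terminal value at year 3: TV = D_3×(1+g_2)/(r−g_2) = 4782.52397/0.108 = 44282.62937
P_0 = D_1/(1+r)^1 + D_2/(1+r)^2 + D_3/(1+r)^3 + TV/(1+r)^3
    = 2760.55258 + 3036.11577 + 3339.18615 + 31351.24770 = 40487.10220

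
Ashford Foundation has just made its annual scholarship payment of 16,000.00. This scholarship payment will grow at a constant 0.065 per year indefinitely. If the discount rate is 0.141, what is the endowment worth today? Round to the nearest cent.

224210.53

D₁ = D₀ × (1 + g) = 16,000.00 × 1.065 = 17,040.0000
Growing perpetuity: P = D₁ / (r − g) = 17,040.0000 / (0.141 − 0.065) = 224,210.53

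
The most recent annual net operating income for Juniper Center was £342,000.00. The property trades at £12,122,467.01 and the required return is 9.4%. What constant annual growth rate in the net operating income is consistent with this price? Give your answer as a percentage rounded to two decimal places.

6.40%

P = D₀(1+g)/(r−g) ⇒ P(r−g) = D₀(1+g) ⇒ g(P+D₀) = P·r − D₀
g = (P·r − D₀)/(P + D₀) = (£12,122,467.01×0.094 − £342,000.00) / (£12,122,467.01 + £342,000.00) = 0.063983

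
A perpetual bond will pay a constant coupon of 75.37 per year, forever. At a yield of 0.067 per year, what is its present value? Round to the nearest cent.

1124.93

Level perpetuity: PV = C / r = 75.37 / 0.067 = 1,124.93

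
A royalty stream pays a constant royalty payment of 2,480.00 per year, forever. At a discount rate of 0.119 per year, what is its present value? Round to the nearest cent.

Level perpetuity: PV = C / r = 2,480.00 / 0.119 = 20,840.34

20840.34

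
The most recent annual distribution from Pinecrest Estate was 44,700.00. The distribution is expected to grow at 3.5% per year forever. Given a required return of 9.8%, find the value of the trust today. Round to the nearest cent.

D₁ = D₀ × (1 + g) = 44,700.00 × 1.035 = 46,264.5000
Growing perpetuity: P = D₁ / (r − g) = 46,264.5000 / (0.098 − 0.035) = 734,357.14

734357.14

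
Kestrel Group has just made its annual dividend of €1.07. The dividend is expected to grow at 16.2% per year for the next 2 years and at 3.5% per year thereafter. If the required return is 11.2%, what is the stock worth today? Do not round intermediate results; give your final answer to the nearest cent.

D_1 = 1.24334
D_2 = 1.44476
Terminal value at year 2: TV = D_2×(1+g_2)/(r−g_2) = 1.49533/0.077 = 19.41984
P_0 = D_1/(1+r)^1 + D_2/(1+r)^2 + TV/(1+r)^2
    = 1.11811 + 1.16839 + 15.70493 = 17.99143

€17.99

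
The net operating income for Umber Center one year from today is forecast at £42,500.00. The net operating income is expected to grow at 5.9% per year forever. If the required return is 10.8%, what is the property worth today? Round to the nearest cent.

Growing perpetuity: P = D₁ / (r − g) = £42,500.0000 / (0.108 − 0.059) = £867,346.94

£867346.94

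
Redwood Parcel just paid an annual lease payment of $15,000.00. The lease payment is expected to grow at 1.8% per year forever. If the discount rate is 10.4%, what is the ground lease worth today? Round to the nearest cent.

$177558.14

D₁ = D₀ × (1 + g) = $15,000.00 × 1.018 = $15,270.0000
Growing perpetuity: P = D₁ / (r − g) = $15,270.0000 / (0.104 − 0.018) = $177,558.14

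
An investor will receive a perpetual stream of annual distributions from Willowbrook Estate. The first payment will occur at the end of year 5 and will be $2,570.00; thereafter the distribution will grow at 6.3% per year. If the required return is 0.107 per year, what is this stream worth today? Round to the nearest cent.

Value at end of year 4: C₁ / (r − g) = $2,570.00 / (0.107 − 0.063) = $58,409.0909
Discount to today: PV = $58,409.0909 / (1 + 0.107)^4 = $58,409.0909 / 1.501725 = $38,894.66

$38894.66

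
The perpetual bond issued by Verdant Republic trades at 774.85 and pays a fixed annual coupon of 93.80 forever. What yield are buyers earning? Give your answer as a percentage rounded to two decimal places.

P = C/r ⇒ r = C/P = 93.80/774.85 = 0.121056

12.11%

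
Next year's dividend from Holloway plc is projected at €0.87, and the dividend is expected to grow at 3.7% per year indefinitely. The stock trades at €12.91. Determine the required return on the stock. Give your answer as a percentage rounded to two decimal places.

P = D₁/(r − g) ⇒ r = D₁/P + g = €0.8700/€12.91 + 0.037 = 0.067390 + 0.037 = 0.104390

10.44%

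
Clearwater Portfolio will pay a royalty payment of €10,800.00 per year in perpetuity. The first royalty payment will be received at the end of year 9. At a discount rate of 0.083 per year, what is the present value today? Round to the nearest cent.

Value at end of year 8: C / r = €10,800.00 / 0.083 = €130,120.4819
Discount to today: PV = €130,120.4819 / (1 + 0.083)^8 = €130,120.4819 / 1.892464 = €68,757.17

€68757.17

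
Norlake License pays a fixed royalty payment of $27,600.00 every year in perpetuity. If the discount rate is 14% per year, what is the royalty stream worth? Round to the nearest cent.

Level perpetuity: PV = C / r = $27,600.00 / 0.14 = $197,142.86

$197142.86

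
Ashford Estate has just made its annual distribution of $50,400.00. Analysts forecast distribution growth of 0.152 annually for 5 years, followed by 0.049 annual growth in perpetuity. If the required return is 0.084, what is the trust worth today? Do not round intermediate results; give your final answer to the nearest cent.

D_1 = 58060.80000
D_2 = 66886.04160
D_3 = 77052.71992
D_4 = 88764.73335
D_5 = 102256.97282
Terminal value at year 5: TV = D_5×(1+g_2)/(r−g_2) = 107267.56449/0.035 = 3064787.55683
P_0 = D_1/(1+r)^1 + D_2/(1+r)^2 + D_3/(1+r)^3 + D_4/(1+r)^4 + D_5/(1+r)^5 + TV/(1+r)^5
    = 53561.62362 + 56921.57787 + 60492.30415 + 64287.02434 + 68319.78970 + 2047641.69710 = 2351224.01677

$2351224.02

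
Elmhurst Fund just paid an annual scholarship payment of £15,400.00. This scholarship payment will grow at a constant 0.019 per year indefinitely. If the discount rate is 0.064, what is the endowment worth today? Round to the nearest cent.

D₁ = D₀ × (1 + g) = £15,400.00 × 1.019 = £15,692.6000
Growing perpetuity: P = D₁ / (r − g) = £15,692.6000 / (0.064 − 0.019) = £348,724.44

£348724.44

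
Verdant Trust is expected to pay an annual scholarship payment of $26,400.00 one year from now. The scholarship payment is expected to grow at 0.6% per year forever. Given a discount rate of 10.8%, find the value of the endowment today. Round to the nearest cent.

$258823.53

Growing perpetuity: P = D₁ / (r − g) = $26,400.0000 / (0.108 − 0.006) = $258,823.53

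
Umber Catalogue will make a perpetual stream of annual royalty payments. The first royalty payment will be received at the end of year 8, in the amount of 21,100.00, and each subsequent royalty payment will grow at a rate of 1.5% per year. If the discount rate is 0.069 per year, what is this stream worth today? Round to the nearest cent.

Value at end of year 7: C₁ / (r − g) = 21,100.00 / (0.069 − 0.015) = 390,740.7407
Discount to today: PV = 390,740.7407 / (1 + 0.069)^7 = 390,740.7407 / 1.595306 = 244,931.57

244931.57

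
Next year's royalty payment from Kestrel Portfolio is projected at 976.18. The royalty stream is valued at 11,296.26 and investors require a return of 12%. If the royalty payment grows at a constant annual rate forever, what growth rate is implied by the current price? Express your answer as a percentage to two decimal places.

P = D₁/(r−g) ⇒ g = r − D₁/P = 0.12 − 976.18/11,296.26 = 0.033584

3.36%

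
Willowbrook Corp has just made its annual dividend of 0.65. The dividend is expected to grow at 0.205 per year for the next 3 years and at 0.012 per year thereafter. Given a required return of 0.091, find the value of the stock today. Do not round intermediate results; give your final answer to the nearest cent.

13.61

D_1 = 0.78325
D_2 = 0.94382
D_3 = 1.13730
Terminal value at year 3: TV = D_3×(1+g_2)/(r−g_2) = 1.15095/0.079 = 14.56894
P_0 = D_1/(1+r)^1 + D_2/(1+r)^2 + D_3/(1+r)^3 + TV/(1+r)^3
    = 0.71792 + 0.79294 + 0.87579 + 11.21899 = 13.60563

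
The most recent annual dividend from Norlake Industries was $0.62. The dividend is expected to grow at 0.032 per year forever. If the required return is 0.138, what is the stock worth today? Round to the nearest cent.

$6.04

D₁ = D₀ × (1 + g) = $0.62 × 1.032 = $0.6398
Growing perpetuity: P = D₁ / (r − g) = $0.6398 / (0.138 − 0.032) = $6.04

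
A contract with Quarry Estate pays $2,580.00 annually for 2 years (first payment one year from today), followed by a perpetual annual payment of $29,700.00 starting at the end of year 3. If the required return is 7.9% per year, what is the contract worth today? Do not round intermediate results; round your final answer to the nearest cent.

PV of 2-year annuity: $2,580.00 × [1 − (1+0.079)^−2] / 0.079 = 4607.13890
Perpetuity value at year 2: $29,700.00 / 0.079 = 375949.36709
PV of perpetuity: 375949.36709 / (1+0.079)^2 = 322913.69836
Total PV = 4607.13890 + 322913.69836 = 327520.83726

$327520.84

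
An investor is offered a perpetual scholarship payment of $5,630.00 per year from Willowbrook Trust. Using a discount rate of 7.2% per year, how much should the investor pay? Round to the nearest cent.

Level perpetuity: PV = C / r = $5,630.00 / 0.072 = $78,194.44

$78194.44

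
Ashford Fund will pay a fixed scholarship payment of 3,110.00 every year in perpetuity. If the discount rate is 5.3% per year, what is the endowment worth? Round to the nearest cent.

58679.25

Level perpetuity: PV = C / r = 3,110.00 / 0.053 = 58,679.25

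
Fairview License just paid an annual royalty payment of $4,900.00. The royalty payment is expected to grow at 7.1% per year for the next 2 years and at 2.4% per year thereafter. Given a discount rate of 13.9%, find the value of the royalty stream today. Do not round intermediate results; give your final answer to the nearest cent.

$47516.96

D_1 = 5247.90000
D_2 = 5620.50090
Terminal value at year 2: TV = D_2×(1+g_2)/(r−g_2) = 5755.39292/0.115 = 50046.89497
P_0 = D_1/(1+r)^1 + D_2/(1+r)^2 + TV/(1+r)^2
    = 4607.46269 + 4332.39029 + 38577.11004 = 47516.96301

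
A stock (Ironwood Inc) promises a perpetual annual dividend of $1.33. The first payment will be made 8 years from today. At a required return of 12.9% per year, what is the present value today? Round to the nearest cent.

Value at end of year 7: C / r = $1.33 / 0.129 = $10.3101
Discount to today: PV = $10.3101 / (1 + 0.129)^7 = $10.3101 / 2.338070 = $4.41

$4.41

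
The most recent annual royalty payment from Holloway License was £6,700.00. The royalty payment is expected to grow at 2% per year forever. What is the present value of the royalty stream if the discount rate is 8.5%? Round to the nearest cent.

D₁ = D₀ × (1 + g) = £6,700.00 × 1.02 = £6,834.0000
Growing perpetuity: P = D₁ / (r − g) = £6,834.0000 / (0.085 − 0.02) = £105,138.46

£105138.46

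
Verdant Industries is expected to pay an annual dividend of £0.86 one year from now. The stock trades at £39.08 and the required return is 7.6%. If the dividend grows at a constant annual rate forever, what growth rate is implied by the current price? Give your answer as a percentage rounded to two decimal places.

5.40%

P = D₁/(r−g) ⇒ g = r − D₁/P = 0.076 − £0.86/£39.08 = 0.053994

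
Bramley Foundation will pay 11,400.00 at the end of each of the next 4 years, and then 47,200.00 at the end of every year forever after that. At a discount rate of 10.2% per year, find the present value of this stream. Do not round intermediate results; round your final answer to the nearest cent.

PV of 4-year annuity: 11,400.00 × [1 − (1+0.102)^−4] / 0.102 = 35980.57026
Perpetuity value at year 4: 47,200.00 / 0.102 = 462745.09804
PV of perpetuity: 462745.09804 / (1+0.102)^4 = 313772.91241
Total PV = 35980.57026 + 313772.91241 = 349753.48266

349753.48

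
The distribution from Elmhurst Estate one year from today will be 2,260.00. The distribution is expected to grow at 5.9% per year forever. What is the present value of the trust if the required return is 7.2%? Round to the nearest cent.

Growing perpetuity: P = D₁ / (r − g) = 2,260.0000 / (0.072 − 0.059) = 173,846.15

173846.15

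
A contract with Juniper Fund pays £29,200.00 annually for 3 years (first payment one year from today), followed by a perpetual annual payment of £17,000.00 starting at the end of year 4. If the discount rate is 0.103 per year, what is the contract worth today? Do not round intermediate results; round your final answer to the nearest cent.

PV of 3-year annuity: £29,200.00 × [1 − (1+0.103)^−3] / 0.103 = 72234.26323
Perpetuity value at year 3: £17,000.00 / 0.103 = 165048.54369
PV of perpetuity: 165048.54369 / (1+0.103)^3 = 122994.34934
Total PV = 72234.26323 + 122994.34934 = 195228.61258

£195228.61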